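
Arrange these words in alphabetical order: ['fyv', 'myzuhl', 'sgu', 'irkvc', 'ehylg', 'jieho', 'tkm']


Compare strings character by character (the first differing letter decides):
  'ehylg' < 'fyv' since 'e' < 'f' at position 1
  'fyv' < 'irkvc' since 'f' < 'i' at position 1
  'irkvc' < 'jieho' since 'i' < 'j' at position 1
  'jieho' < 'myzuhl' since 'j' < 'm' at position 1
  'myzuhl' < 'sgu' since 'm' < 's' at position 1
  'sgu' < 'tkm' since 's' < 't' at position 1
Chaining these comparisons gives the alphabetical order.
Final answer: ['ehylg', 'fyv', 'irkvc', 'jieho', 'myzuhl', 'sgu', 'tkm']


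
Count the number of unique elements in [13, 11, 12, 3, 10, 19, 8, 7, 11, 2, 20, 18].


List all unique values:
Distinct values: [2, 3, 7, 8, 10, 11, 12, 13, 18, 19, 20]
Count = 11
Final answer: 11


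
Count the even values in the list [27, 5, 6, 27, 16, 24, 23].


Check each element:
  27 is odd
  5 is odd
  6 is even
  27 is odd
  16 is even
  24 is even
  23 is odd
Evens: [6, 16, 24]
Count of evens = 3
Final answer: 3


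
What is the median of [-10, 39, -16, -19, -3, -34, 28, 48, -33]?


First, sort the list: [-34, -33, -19, -16, -10, -3, 28, 39, 48]
The list has 9 elements (odd count).
The middle index is 4 (0-based), and the element there is -10.
Final answer: -10


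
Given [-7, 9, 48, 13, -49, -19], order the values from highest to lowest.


Original list: [-7, 9, 48, 13, -49, -19]
Repeatedly take the largest remaining element:
  Remaining [-7, 9, 48, 13, -49, -19] -> largest is 48
  Remaining [-7, 9, 13, -49, -19] -> largest is 13
  Remaining [-7, 9, -49, -19] -> largest is 9
  Remaining [-7, -49, -19] -> largest is -7
  Remaining [-49, -19] -> largest is -19
  Remaining [-49] -> largest is -49
Collecting the picks in order gives the descending list.
Final answer: [48, 13, 9, -7, -19, -49]


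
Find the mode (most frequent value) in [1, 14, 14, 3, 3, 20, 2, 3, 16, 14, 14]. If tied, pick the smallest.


Count the frequency of each value:
  1 appears 1 time(s)
  2 appears 1 time(s)
  3 appears 3 time(s)
  14 appears 4 time(s)
  16 appears 1 time(s)
  20 appears 1 time(s)
Maximum frequency is 4.
Only 14 reaches that frequency, so it is the mode.
Final answer: 14


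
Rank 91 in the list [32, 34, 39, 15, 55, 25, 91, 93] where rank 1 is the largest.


Sort descending: [93, 91, 55, 39, 34, 32, 25, 15]
Find 91 in the sorted list.
91 is at position 2.
Final answer: 2


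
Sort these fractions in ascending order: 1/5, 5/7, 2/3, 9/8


Convert to decimal for comparison:
  1/5 = 0.2
  5/7 = 0.7143
  2/3 = 0.6667
  9/8 = 1.125
Decimals in increasing order: 0.2 < 0.6667 < 0.7143 < 1.125
Writing each back as its fraction gives the sorted order.
Final answer: 1/5, 2/3, 5/7, 9/8


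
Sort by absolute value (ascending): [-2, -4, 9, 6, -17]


Compute absolute values:
  |-2| = 2
  |-4| = 4
  |9| = 9
  |6| = 6
  |-17| = 17
Absolute values in increasing order: 2 < 4 < 6 < 9 < 17
Listing the original numbers in that order gives the answer.
Final answer: [-2, -4, 6, 9, -17]


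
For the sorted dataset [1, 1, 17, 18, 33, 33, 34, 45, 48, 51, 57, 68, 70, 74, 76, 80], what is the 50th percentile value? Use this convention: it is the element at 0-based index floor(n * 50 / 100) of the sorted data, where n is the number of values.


The dataset has n = 16 elements.
Index = floor(16 * 50 / 100) = floor(800 / 100) = floor(8) = 8
Counting from index 0 in the sorted data, the element at index 8 is 48.
Final answer: 48


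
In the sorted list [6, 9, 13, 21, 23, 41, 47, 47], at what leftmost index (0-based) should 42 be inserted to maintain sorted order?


List is sorted: [6, 9, 13, 21, 23, 41, 47, 47]
We need the leftmost position where 42 can be inserted, i.e. the first index whose element is >= 42 (or the end of the list if none is).
Binary search with low=0, high=8 (0-based indices):
  low=0, high=8, mid=4: a[4]=23 < 42, so low = 5
  low=5, high=8, mid=6: a[6]=47 >= 42, so high = 6
  low=5, high=6, mid=5: a[5]=41 < 42, so low = 6
Now low = high = 6, so the insertion index is 6.
Final answer: 6


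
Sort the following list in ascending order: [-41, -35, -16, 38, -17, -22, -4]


Original list: [-41, -35, -16, 38, -17, -22, -4]
Repeatedly take the smallest remaining element:
  Remaining [-41, -35, -16, 38, -17, -22, -4] -> smallest is -41
  Remaining [-35, -16, 38, -17, -22, -4] -> smallest is -35
  Remaining [-16, 38, -17, -22, -4] -> smallest is -22
  Remaining [-16, 38, -17, -4] -> smallest is -17
  Remaining [-16, 38, -4] -> smallest is -16
  Remaining [38, -4] -> smallest is -4
  Remaining [38] -> smallest is 38
Collecting the picks in order gives the sorted list.
Final answer: [-41, -35, -22, -17, -16, -4, 38]


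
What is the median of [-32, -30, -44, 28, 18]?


First, sort the list: [-44, -32, -30, 18, 28]
The list has 5 elements (odd count).
The middle index is 2 (0-based), and the element there is -30.
Final answer: -30


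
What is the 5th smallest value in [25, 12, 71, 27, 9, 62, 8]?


Sort ascending: [8, 9, 12, 25, 27, 62, 71]
The 5th element (1-indexed) is at index 4.
Value = 27
Final answer: 27


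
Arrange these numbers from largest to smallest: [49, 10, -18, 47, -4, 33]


Original list: [49, 10, -18, 47, -4, 33]
Repeatedly take the largest remaining element:
  Remaining [49, 10, -18, 47, -4, 33] -> largest is 49
  Remaining [10, -18, 47, -4, 33] -> largest is 47
  Remaining [10, -18, -4, 33] -> largest is 33
  Remaining [10, -18, -4] -> largest is 10
  Remaining [-18, -4] -> largest is -4
  Remaining [-18] -> largest is -18
Collecting the picks in order gives the descending list.
Final answer: [49, 47, 33, 10, -4, -18]


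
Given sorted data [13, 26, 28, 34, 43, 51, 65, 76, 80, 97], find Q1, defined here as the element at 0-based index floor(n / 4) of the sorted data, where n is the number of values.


The list has n = 10 elements.
Q1 index = floor(10 / 4) = floor(2.5) = 2
Counting from index 0 in the sorted data, the element at index 2 is 28.
Final answer: 28


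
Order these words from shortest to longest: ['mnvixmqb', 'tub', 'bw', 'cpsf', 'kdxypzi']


Compute lengths:
  'mnvixmqb' has length 8
  'tub' has length 3
  'bw' has length 2
  'cpsf' has length 4
  'kdxypzi' has length 7
Lengths in increasing order: 2 < 3 < 4 < 7 < 8
Listing the words in that order gives the answer.
Final answer: ['bw', 'tub', 'cpsf', 'kdxypzi', 'mnvixmqb']


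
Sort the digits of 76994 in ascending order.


The number 76994 has digits: 7, 6, 9, 9, 4
Sorted: 4, 6, 7, 9, 9
Joining the sorted digits gives the result.
Final answer: 46799


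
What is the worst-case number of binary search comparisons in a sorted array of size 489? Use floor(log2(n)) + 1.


Binary search halves the search space each step.
Maximum comparisons = floor(log2(489)) + 1
log2(489) = 8.9337
floor(log2(489)) = 8, so 8 + 1 = 9
Final answer: 9


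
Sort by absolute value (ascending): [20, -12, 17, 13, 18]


Compute absolute values:
  |20| = 20
  |-12| = 12
  |17| = 17
  |13| = 13
  |18| = 18
Absolute values in increasing order: 12 < 13 < 17 < 18 < 20
Listing the original numbers in that order gives the answer.
Final answer: [-12, 13, 17, 18, 20]


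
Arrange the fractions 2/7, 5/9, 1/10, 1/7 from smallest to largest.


Convert to decimal for comparison:
  2/7 = 0.2857
  5/9 = 0.5556
  1/10 = 0.1
  1/7 = 0.1429
Decimals in increasing order: 0.1 < 0.1429 < 0.2857 < 0.5556
Writing each back as its fraction gives the sorted order.
Final answer: 1/10, 1/7, 2/7, 5/9


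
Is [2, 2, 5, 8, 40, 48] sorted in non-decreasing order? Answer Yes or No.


Check consecutive pairs:
  2 <= 2? True
  2 <= 5? True
  5 <= 8? True
  8 <= 40? True
  40 <= 48? True
Every consecutive pair is in order, so the list is non-decreasing.
Final answer: Yes


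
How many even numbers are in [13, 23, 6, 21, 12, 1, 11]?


Check each element:
  13 is odd
  23 is odd
  6 is even
  21 is odd
  12 is even
  1 is odd
  11 is odd
Evens: [6, 12]
Count of evens = 2
Final answer: 2


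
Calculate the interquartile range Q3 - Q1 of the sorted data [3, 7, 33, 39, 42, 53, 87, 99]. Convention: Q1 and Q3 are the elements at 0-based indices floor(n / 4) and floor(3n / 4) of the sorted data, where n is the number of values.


The data has n = 8 elements.
Q1 index = floor(8 / 4) = floor(2) = 2; Q3 index = floor(3 * 8 / 4) = floor(6) = 6
Q1 = element at index 2 = 33
Q3 = element at index 6 = 87
IQR = 87 - 33 = 54
Final answer: 54


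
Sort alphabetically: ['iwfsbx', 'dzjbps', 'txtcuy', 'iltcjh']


Compare strings character by character (the first differing letter decides):
  'dzjbps' < 'iltcjh' since 'd' < 'i' at position 1
  'iltcjh' < 'iwfsbx' since 'l' < 'w' at position 2
  'iwfsbx' < 'txtcuy' since 'i' < 't' at position 1
Chaining these comparisons gives the alphabetical order.
Final answer: ['dzjbps', 'iltcjh', 'iwfsbx', 'txtcuy']


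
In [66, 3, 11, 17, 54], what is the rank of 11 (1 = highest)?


Sort descending: [66, 54, 17, 11, 3]
Find 11 in the sorted list.
11 is at position 4.
Final answer: 4


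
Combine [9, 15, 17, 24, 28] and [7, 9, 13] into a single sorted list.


List A: [9, 15, 17, 24, 28]
List B: [7, 9, 13]
Repeatedly compare the front elements and take the smaller:
  9 vs 7 -> take 7
  9 vs 9 -> take 9
  15 vs 9 -> take 9
  15 vs 13 -> take 13
  B is exhausted; append the rest of A: [15, 17, 24, 28]
Final answer: [7, 9, 9, 13, 15, 17, 24, 28]


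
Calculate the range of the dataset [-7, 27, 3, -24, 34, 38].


Maximum value: 38
Minimum value: -24
Range = 38 - (-24) = 62
Final answer: 62


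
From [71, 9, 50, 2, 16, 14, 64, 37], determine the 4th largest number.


Sort descending: [71, 64, 50, 37, 16, 14, 9, 2]
The 4th element (1-indexed) is at index 3.
Value = 37
Final answer: 37


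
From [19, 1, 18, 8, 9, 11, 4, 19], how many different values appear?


List all unique values:
Distinct values: [1, 4, 8, 9, 11, 18, 19]
Count = 7
Final answer: 7


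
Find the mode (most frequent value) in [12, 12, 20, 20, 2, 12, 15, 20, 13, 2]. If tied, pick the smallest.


Count the frequency of each value:
  2 appears 2 time(s)
  12 appears 3 time(s)
  13 appears 1 time(s)
  15 appears 1 time(s)
  20 appears 3 time(s)
Maximum frequency is 3.
Values reaching that frequency: [12, 20]; the smallest is 12.
Final answer: 12


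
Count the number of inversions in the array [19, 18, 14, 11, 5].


For each element, count the later elements that are smaller than it:
  19 (index 0): smaller elements after it = [18, 14, 11, 5] -> 4
  18 (index 1): smaller elements after it = [14, 11, 5] -> 3
  14 (index 2): smaller elements after it = [11, 5] -> 2
  11 (index 3): smaller elements after it = [5] -> 1
Total inversions = 4 + 3 + 2 + 1 = 10
Final answer: 10


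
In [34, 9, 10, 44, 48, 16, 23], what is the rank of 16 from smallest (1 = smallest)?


Sort ascending: [9, 10, 16, 23, 34, 44, 48]
Find 16 in the sorted list.
16 is at position 3 (1-indexed).
Final answer: 3


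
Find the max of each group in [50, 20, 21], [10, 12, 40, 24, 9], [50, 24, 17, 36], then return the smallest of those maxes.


Find max of each group:
  Group 1: [50, 20, 21] -> max = 50
  Group 2: [10, 12, 40, 24, 9] -> max = 40
  Group 3: [50, 24, 17, 36] -> max = 50
Maxes: [50, 40, 50]
Minimum of maxes = 40
Final answer: 40


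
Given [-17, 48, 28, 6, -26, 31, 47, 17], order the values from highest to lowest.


Original list: [-17, 48, 28, 6, -26, 31, 47, 17]
Repeatedly take the largest remaining element:
  Remaining [-17, 48, 28, 6, -26, 31, 47, 17] -> largest is 48
  Remaining [-17, 28, 6, -26, 31, 47, 17] -> largest is 47
  Remaining [-17, 28, 6, -26, 31, 17] -> largest is 31
  Remaining [-17, 28, 6, -26, 17] -> largest is 28
  Remaining [-17, 6, -26, 17] -> largest is 17
  Remaining [-17, 6, -26] -> largest is 6
  Remaining [-17, -26] -> largest is -17
  Remaining [-26] -> largest is -26
Collecting the picks in order gives the descending list.
Final answer: [48, 47, 31, 28, 17, 6, -17, -26]


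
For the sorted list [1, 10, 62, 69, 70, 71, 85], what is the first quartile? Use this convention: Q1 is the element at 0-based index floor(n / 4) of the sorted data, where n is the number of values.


The list has n = 7 elements.
Q1 index = floor(7 / 4) = floor(1.75) = 1
Counting from index 0 in the sorted data, the element at index 1 is 10.
Final answer: 10


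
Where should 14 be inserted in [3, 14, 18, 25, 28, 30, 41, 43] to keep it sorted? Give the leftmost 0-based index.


List is sorted: [3, 14, 18, 25, 28, 30, 41, 43]
We need the leftmost position where 14 can be inserted, i.e. the first index whose element is >= 14 (or the end of the list if none is).
Binary search with low=0, high=8 (0-based indices):
  low=0, high=8, mid=4: a[4]=28 >= 14, so high = 4
  low=0, high=4, mid=2: a[2]=18 >= 14, so high = 2
  low=0, high=2, mid=1: a[1]=14 >= 14, so high = 1
  low=0, high=1, mid=0: a[0]=3 < 14, so low = 1
Now low = high = 1, so the insertion index is 1.
Final answer: 1


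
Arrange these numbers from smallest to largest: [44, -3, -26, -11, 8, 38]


Original list: [44, -3, -26, -11, 8, 38]
Repeatedly take the smallest remaining element:
  Remaining [44, -3, -26, -11, 8, 38] -> smallest is -26
  Remaining [44, -3, -11, 8, 38] -> smallest is -11
  Remaining [44, -3, 8, 38] -> smallest is -3
  Remaining [44, 8, 38] -> smallest is 8
  Remaining [44, 38] -> smallest is 38
  Remaining [44] -> smallest is 44
Collecting the picks in order gives the sorted list.
Final answer: [-26, -11, -3, 8, 38, 44]


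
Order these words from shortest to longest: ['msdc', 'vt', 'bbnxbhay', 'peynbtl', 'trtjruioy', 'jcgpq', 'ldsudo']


Compute lengths:
  'msdc' has length 4
  'vt' has length 2
  'bbnxbhay' has length 8
  'peynbtl' has length 7
  'trtjruioy' has length 9
  'jcgpq' has length 5
  'ldsudo' has length 6
Lengths in increasing order: 2 < 4 < 5 < 6 < 7 < 8 < 9
Listing the words in that order gives the answer.
Final answer: ['vt', 'msdc', 'jcgpq', 'ldsudo', 'peynbtl', 'bbnxbhay', 'trtjruioy']


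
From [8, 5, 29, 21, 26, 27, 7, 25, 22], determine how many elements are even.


Check each element:
  8 is even
  5 is odd
  29 is odd
  21 is odd
  26 is even
  27 is odd
  7 is odd
  25 is odd
  22 is even
Evens: [8, 26, 22]
Count of evens = 3
Final answer: 3


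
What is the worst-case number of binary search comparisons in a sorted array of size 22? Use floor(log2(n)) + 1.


Binary search halves the search space each step.
Maximum comparisons = floor(log2(22)) + 1
log2(22) = 4.4594
floor(log2(22)) = 4, so 4 + 1 = 5
Final answer: 5


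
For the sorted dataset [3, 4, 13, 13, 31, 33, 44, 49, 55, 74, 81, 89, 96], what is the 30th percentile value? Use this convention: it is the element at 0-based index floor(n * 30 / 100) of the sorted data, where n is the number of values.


The dataset has n = 13 elements.
Index = floor(13 * 30 / 100) = floor(390 / 100) = floor(3.9) = 3
Counting from index 0 in the sorted data, the element at index 3 is 13.
Final answer: 13


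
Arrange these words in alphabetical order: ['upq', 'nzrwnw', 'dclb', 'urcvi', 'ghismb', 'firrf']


Compare strings character by character (the first differing letter decides):
  'dclb' < 'firrf' since 'd' < 'f' at position 1
  'firrf' < 'ghismb' since 'f' < 'g' at position 1
  'ghismb' < 'nzrwnw' since 'g' < 'n' at position 1
  'nzrwnw' < 'upq' since 'n' < 'u' at position 1
  'upq' < 'urcvi' since 'p' < 'r' at position 2
Chaining these comparisons gives the alphabetical order.
Final answer: ['dclb', 'firrf', 'ghismb', 'nzrwnw', 'upq', 'urcvi']


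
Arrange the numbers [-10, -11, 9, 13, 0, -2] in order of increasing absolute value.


Compute absolute values:
  |-10| = 10
  |-11| = 11
  |9| = 9
  |13| = 13
  |0| = 0
  |-2| = 2
Absolute values in increasing order: 0 < 2 < 9 < 10 < 11 < 13
Listing the original numbers in that order gives the answer.
Final answer: [0, -2, 9, -10, -11, 13]


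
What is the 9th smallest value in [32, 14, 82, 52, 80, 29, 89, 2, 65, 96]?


Sort ascending: [2, 14, 29, 32, 52, 65, 80, 82, 89, 96]
The 9th element (1-indexed) is at index 8.
Value = 89
Final answer: 89


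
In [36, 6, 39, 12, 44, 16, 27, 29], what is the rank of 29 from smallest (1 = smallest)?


Sort ascending: [6, 12, 16, 27, 29, 36, 39, 44]
Find 29 in the sorted list.
29 is at position 5 (1-indexed).
Final answer: 5


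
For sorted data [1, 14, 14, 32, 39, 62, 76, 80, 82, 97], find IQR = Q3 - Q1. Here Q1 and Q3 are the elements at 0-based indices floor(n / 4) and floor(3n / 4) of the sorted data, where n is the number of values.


The data has n = 10 elements.
Q1 index = floor(10 / 4) = floor(2.5) = 2; Q3 index = floor(3 * 10 / 4) = floor(7.5) = 7
Q1 = element at index 2 = 14
Q3 = element at index 7 = 80
IQR = 80 - 14 = 66
Final answer: 66


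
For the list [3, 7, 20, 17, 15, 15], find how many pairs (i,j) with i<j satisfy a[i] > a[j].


For each element, count the later elements that are smaller than it:
  3 (index 0): smaller elements after it = [] -> 0
  7 (index 1): smaller elements after it = [] -> 0
  20 (index 2): smaller elements after it = [17, 15, 15] -> 3
  17 (index 3): smaller elements after it = [15, 15] -> 2
  15 (index 4): smaller elements after it = [] -> 0
Total inversions = 0 + 0 + 3 + 2 + 0 = 5
Final answer: 5


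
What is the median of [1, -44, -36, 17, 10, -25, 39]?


First, sort the list: [-44, -36, -25, 1, 10, 17, 39]
The list has 7 elements (odd count).
The middle index is 3 (0-based), and the element there is 1.
Final answer: 1


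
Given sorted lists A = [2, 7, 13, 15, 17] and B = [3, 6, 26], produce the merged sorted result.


List A: [2, 7, 13, 15, 17]
List B: [3, 6, 26]
Repeatedly compare the front elements and take the smaller:
  2 vs 3 -> take 2
  7 vs 3 -> take 3
  7 vs 6 -> take 6
  7 vs 26 -> take 7
  13 vs 26 -> take 13
  15 vs 26 -> take 15
  17 vs 26 -> take 17
  A is exhausted; append the rest of B: [26]
Final answer: [2, 3, 6, 7, 13, 15, 17, 26]


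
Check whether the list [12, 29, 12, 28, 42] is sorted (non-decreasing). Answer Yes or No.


Check consecutive pairs:
  12 <= 29? True
  29 <= 12? False
  12 <= 28? True
  28 <= 42? True
1 consecutive pair(s) are out of order, so the list is not sorted.
Final answer: No


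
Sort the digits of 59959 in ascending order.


The number 59959 has digits: 5, 9, 9, 5, 9
Sorted: 5, 5, 9, 9, 9
Joining the sorted digits gives the result.
Final answer: 55999


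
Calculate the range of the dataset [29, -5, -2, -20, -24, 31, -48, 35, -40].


Maximum value: 35
Minimum value: -48
Range = 35 - (-48) = 83
Final answer: 83


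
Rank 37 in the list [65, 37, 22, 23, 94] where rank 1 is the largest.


Sort descending: [94, 65, 37, 23, 22]
Find 37 in the sorted list.
37 is at position 3.
Final answer: 3


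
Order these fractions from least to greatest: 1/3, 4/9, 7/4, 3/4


Convert to decimal for comparison:
  1/3 = 0.3333
  4/9 = 0.4444
  7/4 = 1.75
  3/4 = 0.75
Decimals in increasing order: 0.3333 < 0.4444 < 0.75 < 1.75
Writing each back as its fraction gives the sorted order.
Final answer: 1/3, 4/9, 3/4, 7/4


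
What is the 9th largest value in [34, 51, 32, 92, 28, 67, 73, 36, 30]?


Sort descending: [92, 73, 67, 51, 36, 34, 32, 30, 28]
The 9th element (1-indexed) is at index 8.
Value = 28
Final answer: 28


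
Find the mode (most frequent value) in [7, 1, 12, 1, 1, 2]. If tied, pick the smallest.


Count the frequency of each value:
  1 appears 3 time(s)
  2 appears 1 time(s)
  7 appears 1 time(s)
  12 appears 1 time(s)
Maximum frequency is 3.
Only 1 reaches that frequency, so it is the mode.
Final answer: 1


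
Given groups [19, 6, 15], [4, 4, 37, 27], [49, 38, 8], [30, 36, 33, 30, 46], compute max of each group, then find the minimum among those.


Find max of each group:
  Group 1: [19, 6, 15] -> max = 19
  Group 2: [4, 4, 37, 27] -> max = 37
  Group 3: [49, 38, 8] -> max = 49
  Group 4: [30, 36, 33, 30, 46] -> max = 46
Maxes: [19, 37, 49, 46]
Minimum of maxes = 19
Final answer: 19


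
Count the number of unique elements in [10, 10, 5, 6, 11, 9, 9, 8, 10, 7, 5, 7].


List all unique values:
Distinct values: [5, 6, 7, 8, 9, 10, 11]
Count = 7
Final answer: 7


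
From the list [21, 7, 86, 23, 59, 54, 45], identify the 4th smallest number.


Sort ascending: [7, 21, 23, 45, 54, 59, 86]
The 4th element (1-indexed) is at index 3.
Value = 45
Final answer: 45


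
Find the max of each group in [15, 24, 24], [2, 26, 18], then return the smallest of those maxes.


Find max of each group:
  Group 1: [15, 24, 24] -> max = 24
  Group 2: [2, 26, 18] -> max = 26
Maxes: [24, 26]
Minimum of maxes = 24
Final answer: 24


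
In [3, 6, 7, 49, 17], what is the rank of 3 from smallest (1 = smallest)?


Sort ascending: [3, 6, 7, 17, 49]
Find 3 in the sorted list.
3 is at position 1 (1-indexed).
Final answer: 1


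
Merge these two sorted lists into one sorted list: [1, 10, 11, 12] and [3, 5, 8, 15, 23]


List A: [1, 10, 11, 12]
List B: [3, 5, 8, 15, 23]
Repeatedly compare the front elements and take the smaller:
  1 vs 3 -> take 1
  10 vs 3 -> take 3
  10 vs 5 -> take 5
  10 vs 8 -> take 8
  10 vs 15 -> take 10
  11 vs 15 -> take 11
  12 vs 15 -> take 12
  A is exhausted; append the rest of B: [15, 23]
Final answer: [1, 3, 5, 8, 10, 11, 12, 15, 23]


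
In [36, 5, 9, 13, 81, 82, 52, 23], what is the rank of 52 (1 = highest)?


Sort descending: [82, 81, 52, 36, 23, 13, 9, 5]
Find 52 in the sorted list.
52 is at position 3.
Final answer: 3


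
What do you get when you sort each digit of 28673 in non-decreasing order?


The number 28673 has digits: 2, 8, 6, 7, 3
Sorted: 2, 3, 6, 7, 8
Joining the sorted digits gives the result.
Final answer: 23678


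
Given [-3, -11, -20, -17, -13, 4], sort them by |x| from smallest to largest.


Compute absolute values:
  |-3| = 3
  |-11| = 11
  |-20| = 20
  |-17| = 17
  |-13| = 13
  |4| = 4
Absolute values in increasing order: 3 < 4 < 11 < 13 < 17 < 20
Listing the original numbers in that order gives the answer.
Final answer: [-3, 4, -11, -13, -17, -20]


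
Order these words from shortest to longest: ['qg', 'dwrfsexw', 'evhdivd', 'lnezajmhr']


Compute lengths:
  'qg' has length 2
  'dwrfsexw' has length 8
  'evhdivd' has length 7
  'lnezajmhr' has length 9
Lengths in increasing order: 2 < 7 < 8 < 9
Listing the words in that order gives the answer.
Final answer: ['qg', 'evhdivd', 'dwrfsexw', 'lnezajmhr']


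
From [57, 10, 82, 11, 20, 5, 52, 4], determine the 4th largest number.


Sort descending: [82, 57, 52, 20, 11, 10, 5, 4]
The 4th element (1-indexed) is at index 3.
Value = 20
Final answer: 20


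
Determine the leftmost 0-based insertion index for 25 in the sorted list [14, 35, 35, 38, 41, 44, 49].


List is sorted: [14, 35, 35, 38, 41, 44, 49]
We need the leftmost position where 25 can be inserted, i.e. the first index whose element is >= 25 (or the end of the list if none is).
Binary search with low=0, high=7 (0-based indices):
  low=0, high=7, mid=3: a[3]=38 >= 25, so high = 3
  low=0, high=3, mid=1: a[1]=35 >= 25, so high = 1
  low=0, high=1, mid=0: a[0]=14 < 25, so low = 1
Now low = high = 1, so the insertion index is 1.
Final answer: 1


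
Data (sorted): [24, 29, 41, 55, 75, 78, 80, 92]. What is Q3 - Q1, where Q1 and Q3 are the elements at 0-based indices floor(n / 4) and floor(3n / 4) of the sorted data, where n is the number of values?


The data has n = 8 elements.
Q1 index = floor(8 / 4) = floor(2) = 2; Q3 index = floor(3 * 8 / 4) = floor(6) = 6
Q1 = element at index 2 = 41
Q3 = element at index 6 = 80
IQR = 80 - 41 = 39
Final answer: 39


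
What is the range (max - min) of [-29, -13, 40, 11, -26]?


Maximum value: 40
Minimum value: -29
Range = 40 - (-29) = 69
Final answer: 69


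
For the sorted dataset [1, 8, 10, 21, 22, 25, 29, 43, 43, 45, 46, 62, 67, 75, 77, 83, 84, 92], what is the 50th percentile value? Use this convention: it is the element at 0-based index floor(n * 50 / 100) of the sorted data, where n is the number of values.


The dataset has n = 18 elements.
Index = floor(18 * 50 / 100) = floor(900 / 100) = floor(9) = 9
Counting from index 0 in the sorted data, the element at index 9 is 45.
Final answer: 45


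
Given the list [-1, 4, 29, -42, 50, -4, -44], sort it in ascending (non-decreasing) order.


Original list: [-1, 4, 29, -42, 50, -4, -44]
Repeatedly take the smallest remaining element:
  Remaining [-1, 4, 29, -42, 50, -4, -44] -> smallest is -44
  Remaining [-1, 4, 29, -42, 50, -4] -> smallest is -42
  Remaining [-1, 4, 29, 50, -4] -> smallest is -4
  Remaining [-1, 4, 29, 50] -> smallest is -1
  Remaining [4, 29, 50] -> smallest is 4
  Remaining [29, 50] -> smallest is 29
  Remaining [50] -> smallest is 50
Collecting the picks in order gives the sorted list.
Final answer: [-44, -42, -4, -1, 4, 29, 50]


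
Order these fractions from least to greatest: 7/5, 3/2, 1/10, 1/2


Convert to decimal for comparison:
  7/5 = 1.4
  3/2 = 1.5
  1/10 = 0.1
  1/2 = 0.5
Decimals in increasing order: 0.1 < 0.5 < 1.4 < 1.5
Writing each back as its fraction gives the sorted order.
Final answer: 1/10, 1/2, 7/5, 3/2


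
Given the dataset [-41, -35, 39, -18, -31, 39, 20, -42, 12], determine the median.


First, sort the list: [-42, -41, -35, -31, -18, 12, 20, 39, 39]
The list has 9 elements (odd count).
The middle index is 4 (0-based), and the element there is -18.
Final answer: -18


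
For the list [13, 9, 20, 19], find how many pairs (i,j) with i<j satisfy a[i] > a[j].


For each element, count the later elements that are smaller than it:
  13 (index 0): smaller elements after it = [9] -> 1
  9 (index 1): smaller elements after it = [] -> 0
  20 (index 2): smaller elements after it = [19] -> 1
Total inversions = 1 + 0 + 1 = 2
Final answer: 2


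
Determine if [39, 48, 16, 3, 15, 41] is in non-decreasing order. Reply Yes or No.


Check consecutive pairs:
  39 <= 48? True
  48 <= 16? False
  16 <= 3? False
  3 <= 15? True
  15 <= 41? True
2 consecutive pair(s) are out of order, so the list is not sorted.
Final answer: No


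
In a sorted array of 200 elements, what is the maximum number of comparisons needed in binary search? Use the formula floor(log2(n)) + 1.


Binary search halves the search space each step.
Maximum comparisons = floor(log2(200)) + 1
log2(200) = 7.6439
floor(log2(200)) = 7, so 7 + 1 = 8
Final answer: 8


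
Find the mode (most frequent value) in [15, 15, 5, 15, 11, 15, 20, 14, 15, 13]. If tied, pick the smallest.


Count the frequency of each value:
  5 appears 1 time(s)
  11 appears 1 time(s)
  13 appears 1 time(s)
  14 appears 1 time(s)
  15 appears 5 time(s)
  20 appears 1 time(s)
Maximum frequency is 5.
Only 15 reaches that frequency, so it is the mode.
Final answer: 15


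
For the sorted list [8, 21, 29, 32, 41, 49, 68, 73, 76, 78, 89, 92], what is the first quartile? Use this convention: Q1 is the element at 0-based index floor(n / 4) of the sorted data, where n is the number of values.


The list has n = 12 elements.
Q1 index = floor(12 / 4) = floor(3) = 3
Counting from index 0 in the sorted data, the element at index 3 is 32.
Final answer: 32


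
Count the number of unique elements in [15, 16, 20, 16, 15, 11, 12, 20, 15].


List all unique values:
Distinct values: [11, 12, 15, 16, 20]
Count = 5
Final answer: 5


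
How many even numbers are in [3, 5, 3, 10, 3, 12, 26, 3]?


Check each element:
  3 is odd
  5 is odd
  3 is odd
  10 is even
  3 is odd
  12 is even
  26 is even
  3 is odd
Evens: [10, 12, 26]
Count of evens = 3
Final answer: 3


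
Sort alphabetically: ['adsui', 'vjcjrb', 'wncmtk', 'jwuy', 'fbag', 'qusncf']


Compare strings character by character (the first differing letter decides):
  'adsui' < 'fbag' since 'a' < 'f' at position 1
  'fbag' < 'jwuy' since 'f' < 'j' at position 1
  'jwuy' < 'qusncf' since 'j' < 'q' at position 1
  'qusncf' < 'vjcjrb' since 'q' < 'v' at position 1
  'vjcjrb' < 'wncmtk' since 'v' < 'w' at position 1
Chaining these comparisons gives the alphabetical order.
Final answer: ['adsui', 'fbag', 'jwuy', 'qusncf', 'vjcjrb', 'wncmtk']


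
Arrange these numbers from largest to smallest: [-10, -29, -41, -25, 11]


Original list: [-10, -29, -41, -25, 11]
Repeatedly take the largest remaining element:
  Remaining [-10, -29, -41, -25, 11] -> largest is 11
  Remaining [-10, -29, -41, -25] -> largest is -10
  Remaining [-29, -41, -25] -> largest is -25
  Remaining [-29, -41] -> largest is -29
  Remaining [-41] -> largest is -41
Collecting the picks in order gives the descending list.
Final answer: [11, -10, -25, -29, -41]


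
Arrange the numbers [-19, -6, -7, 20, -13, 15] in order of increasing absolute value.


Compute absolute values:
  |-19| = 19
  |-6| = 6
  |-7| = 7
  |20| = 20
  |-13| = 13
  |15| = 15
Absolute values in increasing order: 6 < 7 < 13 < 15 < 19 < 20
Listing the original numbers in that order gives the answer.
Final answer: [-6, -7, -13, 15, -19, 20]


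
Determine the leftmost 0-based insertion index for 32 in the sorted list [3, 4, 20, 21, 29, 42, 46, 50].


List is sorted: [3, 4, 20, 21, 29, 42, 46, 50]
We need the leftmost position where 32 can be inserted, i.e. the first index whose element is >= 32 (or the end of the list if none is).
Binary search with low=0, high=8 (0-based indices):
  low=0, high=8, mid=4: a[4]=29 < 32, so low = 5
  low=5, high=8, mid=6: a[6]=46 >= 32, so high = 6
  low=5, high=6, mid=5: a[5]=42 >= 32, so high = 5
Now low = high = 5, so the insertion index is 5.
Final answer: 5


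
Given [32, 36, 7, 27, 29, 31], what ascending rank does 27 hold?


Sort ascending: [7, 27, 29, 31, 32, 36]
Find 27 in the sorted list.
27 is at position 2 (1-indexed).
Final answer: 2


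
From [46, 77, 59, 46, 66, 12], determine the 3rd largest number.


Sort descending: [77, 66, 59, 46, 46, 12]
The 3rd element (1-indexed) is at index 2.
Value = 59
Final answer: 59


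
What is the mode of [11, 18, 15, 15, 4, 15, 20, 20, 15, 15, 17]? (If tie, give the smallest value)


Count the frequency of each value:
  4 appears 1 time(s)
  11 appears 1 time(s)
  15 appears 5 time(s)
  17 appears 1 time(s)
  18 appears 1 time(s)
  20 appears 2 time(s)
Maximum frequency is 5.
Only 15 reaches that frequency, so it is the mode.
Final answer: 15


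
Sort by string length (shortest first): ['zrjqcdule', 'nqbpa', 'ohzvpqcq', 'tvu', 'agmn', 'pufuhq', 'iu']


Compute lengths:
  'zrjqcdule' has length 9
  'nqbpa' has length 5
  'ohzvpqcq' has length 8
  'tvu' has length 3
  'agmn' has length 4
  'pufuhq' has length 6
  'iu' has length 2
Lengths in increasing order: 2 < 3 < 4 < 5 < 6 < 8 < 9
Listing the words in that order gives the answer.
Final answer: ['iu', 'tvu', 'agmn', 'nqbpa', 'pufuhq', 'ohzvpqcq', 'zrjqcdule']


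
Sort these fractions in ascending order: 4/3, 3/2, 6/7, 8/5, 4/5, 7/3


Convert to decimal for comparison:
  4/3 = 1.3333
  3/2 = 1.5
  6/7 = 0.8571
  8/5 = 1.6
  4/5 = 0.8
  7/3 = 2.3333
Decimals in increasing order: 0.8 < 0.8571 < 1.3333 < 1.5 < 1.6 < 2.3333
Writing each back as its fraction gives the sorted order.
Final answer: 4/5, 6/7, 4/3, 3/2, 8/5, 7/3


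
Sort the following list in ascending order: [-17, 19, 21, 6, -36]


Original list: [-17, 19, 21, 6, -36]
Repeatedly take the smallest remaining element:
  Remaining [-17, 19, 21, 6, -36] -> smallest is -36
  Remaining [-17, 19, 21, 6] -> smallest is -17
  Remaining [19, 21, 6] -> smallest is 6
  Remaining [19, 21] -> smallest is 19
  Remaining [21] -> smallest is 21
Collecting the picks in order gives the sorted list.
Final answer: [-36, -17, 6, 19, 21]


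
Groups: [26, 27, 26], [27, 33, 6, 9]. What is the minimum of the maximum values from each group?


Find max of each group:
  Group 1: [26, 27, 26] -> max = 27
  Group 2: [27, 33, 6, 9] -> max = 33
Maxes: [27, 33]
Minimum of maxes = 27
Final answer: 27


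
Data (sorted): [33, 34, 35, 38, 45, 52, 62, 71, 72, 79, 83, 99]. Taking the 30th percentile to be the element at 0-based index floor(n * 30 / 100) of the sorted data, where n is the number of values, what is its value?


The dataset has n = 12 elements.
Index = floor(12 * 30 / 100) = floor(360 / 100) = floor(3.6) = 3
Counting from index 0 in the sorted data, the element at index 3 is 38.
Final answer: 38


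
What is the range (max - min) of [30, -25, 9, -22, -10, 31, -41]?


Maximum value: 31
Minimum value: -41
Range = 31 - (-41) = 72
Final answer: 72


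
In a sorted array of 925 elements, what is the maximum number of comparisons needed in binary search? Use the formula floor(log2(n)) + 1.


Binary search halves the search space each step.
Maximum comparisons = floor(log2(925)) + 1
log2(925) = 9.8533
floor(log2(925)) = 9, so 9 + 1 = 10
Final answer: 10


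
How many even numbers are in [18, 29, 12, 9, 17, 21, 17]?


Check each element:
  18 is even
  29 is odd
  12 is even
  9 is odd
  17 is odd
  21 is odd
  17 is odd
Evens: [18, 12]
Count of evens = 2
Final answer: 2


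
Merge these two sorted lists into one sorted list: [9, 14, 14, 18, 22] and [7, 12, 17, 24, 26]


List A: [9, 14, 14, 18, 22]
List B: [7, 12, 17, 24, 26]
Repeatedly compare the front elements and take the smaller:
  9 vs 7 -> take 7
  9 vs 12 -> take 9
  14 vs 12 -> take 12
  14 vs 17 -> take 14
  14 vs 17 -> take 14
  18 vs 17 -> take 17
  18 vs 24 -> take 18
  22 vs 24 -> take 22
  A is exhausted; append the rest of B: [24, 26]
Final answer: [7, 9, 12, 14, 14, 17, 18, 22, 24, 26]


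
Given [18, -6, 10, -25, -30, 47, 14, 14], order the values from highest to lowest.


Original list: [18, -6, 10, -25, -30, 47, 14, 14]
Repeatedly take the largest remaining element:
  Remaining [18, -6, 10, -25, -30, 47, 14, 14] -> largest is 47
  Remaining [18, -6, 10, -25, -30, 14, 14] -> largest is 18
  Remaining [-6, 10, -25, -30, 14, 14] -> largest is 14
  Remaining [-6, 10, -25, -30, 14] -> largest is 14
  Remaining [-6, 10, -25, -30] -> largest is 10
  Remaining [-6, -25, -30] -> largest is -6
  Remaining [-25, -30] -> largest is -25
  Remaining [-30] -> largest is -30
Collecting the picks in order gives the descending list.
Final answer: [47, 18, 14, 14, 10, -6, -25, -30]


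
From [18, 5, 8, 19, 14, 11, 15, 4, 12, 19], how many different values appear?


List all unique values:
Distinct values: [4, 5, 8, 11, 12, 14, 15, 18, 19]
Count = 9
Final answer: 9


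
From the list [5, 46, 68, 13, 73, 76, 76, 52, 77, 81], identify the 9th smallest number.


Sort ascending: [5, 13, 46, 52, 68, 73, 76, 76, 77, 81]
The 9th element (1-indexed) is at index 8.
Value = 77
Final answer: 77


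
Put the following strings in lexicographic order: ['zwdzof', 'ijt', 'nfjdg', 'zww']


Compare strings character by character (the first differing letter decides):
  'ijt' < 'nfjdg' since 'i' < 'n' at position 1
  'nfjdg' < 'zwdzof' since 'n' < 'z' at position 1
  'zwdzof' < 'zww' since 'd' < 'w' at position 3
Chaining these comparisons gives the alphabetical order.
Final answer: ['ijt', 'nfjdg', 'zwdzof', 'zww']


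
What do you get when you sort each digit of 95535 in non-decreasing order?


The number 95535 has digits: 9, 5, 5, 3, 5
Sorted: 3, 5, 5, 5, 9
Joining the sorted digits gives the result.
Final answer: 35559


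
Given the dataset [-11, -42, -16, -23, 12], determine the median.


First, sort the list: [-42, -23, -16, -11, 12]
The list has 5 elements (odd count).
The middle index is 2 (0-based), and the element there is -16.
Final answer: -16


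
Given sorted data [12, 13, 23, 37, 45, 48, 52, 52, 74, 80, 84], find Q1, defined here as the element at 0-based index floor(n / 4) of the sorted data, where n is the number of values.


The list has n = 11 elements.
Q1 index = floor(11 / 4) = floor(2.75) = 2
Counting from index 0 in the sorted data, the element at index 2 is 23.
Final answer: 23


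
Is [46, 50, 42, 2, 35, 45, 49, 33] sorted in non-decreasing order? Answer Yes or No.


Check consecutive pairs:
  46 <= 50? True
  50 <= 42? False
  42 <= 2? False
  2 <= 35? True
  35 <= 45? True
  45 <= 49? True
  49 <= 33? False
3 consecutive pair(s) are out of order, so the list is not sorted.
Final answer: No


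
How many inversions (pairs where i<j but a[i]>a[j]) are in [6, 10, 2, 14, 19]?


For each element, count the later elements that are smaller than it:
  6 (index 0): smaller elements after it = [2] -> 1
  10 (index 1): smaller elements after it = [2] -> 1
  2 (index 2): smaller elements after it = [] -> 0
  14 (index 3): smaller elements after it = [] -> 0
Total inversions = 1 + 1 + 0 + 0 = 2
Final answer: 2


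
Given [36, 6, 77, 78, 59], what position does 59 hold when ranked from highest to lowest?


Sort descending: [78, 77, 59, 36, 6]
Find 59 in the sorted list.
59 is at position 3.
Final answer: 3


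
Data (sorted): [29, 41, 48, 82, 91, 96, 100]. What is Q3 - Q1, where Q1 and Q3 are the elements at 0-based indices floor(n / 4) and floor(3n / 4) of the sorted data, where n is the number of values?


The data has n = 7 elements.
Q1 index = floor(7 / 4) = floor(1.75) = 1; Q3 index = floor(3 * 7 / 4) = floor(5.25) = 5
Q1 = element at index 1 = 41
Q3 = element at index 5 = 96
IQR = 96 - 41 = 55
Final answer: 55


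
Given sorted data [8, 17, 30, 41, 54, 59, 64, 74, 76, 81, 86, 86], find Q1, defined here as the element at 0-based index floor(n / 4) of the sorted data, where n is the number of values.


The list has n = 12 elements.
Q1 index = floor(12 / 4) = floor(3) = 3
Counting from index 0 in the sorted data, the element at index 3 is 41.
Final answer: 41


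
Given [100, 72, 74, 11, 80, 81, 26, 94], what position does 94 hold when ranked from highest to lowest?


Sort descending: [100, 94, 81, 80, 74, 72, 26, 11]
Find 94 in the sorted list.
94 is at position 2.
Final answer: 2


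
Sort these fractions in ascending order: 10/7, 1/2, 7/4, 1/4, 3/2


Convert to decimal for comparison:
  10/7 = 1.4286
  1/2 = 0.5
  7/4 = 1.75
  1/4 = 0.25
  3/2 = 1.5
Decimals in increasing order: 0.25 < 0.5 < 1.4286 < 1.5 < 1.75
Writing each back as its fraction gives the sorted order.
Final answer: 1/4, 1/2, 10/7, 3/2, 7/4


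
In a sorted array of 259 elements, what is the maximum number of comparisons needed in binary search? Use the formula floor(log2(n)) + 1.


Binary search halves the search space each step.
Maximum comparisons = floor(log2(259)) + 1
log2(259) = 8.0168
floor(log2(259)) = 8, so 8 + 1 = 9
Final answer: 9


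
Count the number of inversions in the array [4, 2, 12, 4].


For each element, count the later elements that are smaller than it:
  4 (index 0): smaller elements after it = [2] -> 1
  2 (index 1): smaller elements after it = [] -> 0
  12 (index 2): smaller elements after it = [4] -> 1
Total inversions = 1 + 0 + 1 = 2
Final answer: 2


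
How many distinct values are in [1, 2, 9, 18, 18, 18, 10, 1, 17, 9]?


List all unique values:
Distinct values: [1, 2, 9, 10, 17, 18]
Count = 6
Final answer: 6


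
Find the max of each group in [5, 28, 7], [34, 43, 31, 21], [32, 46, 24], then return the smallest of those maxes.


Find max of each group:
  Group 1: [5, 28, 7] -> max = 28
  Group 2: [34, 43, 31, 21] -> max = 43
  Group 3: [32, 46, 24] -> max = 46
Maxes: [28, 43, 46]
Minimum of maxes = 28
Final answer: 28


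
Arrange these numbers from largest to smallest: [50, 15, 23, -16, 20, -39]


Original list: [50, 15, 23, -16, 20, -39]
Repeatedly take the largest remaining element:
  Remaining [50, 15, 23, -16, 20, -39] -> largest is 50
  Remaining [15, 23, -16, 20, -39] -> largest is 23
  Remaining [15, -16, 20, -39] -> largest is 20
  Remaining [15, -16, -39] -> largest is 15
  Remaining [-16, -39] -> largest is -16
  Remaining [-39] -> largest is -39
Collecting the picks in order gives the descending list.
Final answer: [50, 23, 20, 15, -16, -39]


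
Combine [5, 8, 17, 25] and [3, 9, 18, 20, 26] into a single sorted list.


List A: [5, 8, 17, 25]
List B: [3, 9, 18, 20, 26]
Repeatedly compare the front elements and take the smaller:
  5 vs 3 -> take 3
  5 vs 9 -> take 5
  8 vs 9 -> take 8
  17 vs 9 -> take 9
  17 vs 18 -> take 17
  25 vs 18 -> take 18
  25 vs 20 -> take 20
  25 vs 26 -> take 25
  A is exhausted; append the rest of B: [26]
Final answer: [3, 5, 8, 9, 17, 18, 20, 25, 26]
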